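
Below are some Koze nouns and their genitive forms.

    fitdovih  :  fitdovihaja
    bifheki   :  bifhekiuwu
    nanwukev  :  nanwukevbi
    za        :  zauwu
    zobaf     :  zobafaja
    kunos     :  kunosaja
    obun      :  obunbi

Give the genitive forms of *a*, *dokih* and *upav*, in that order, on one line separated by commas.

auwu, dokihaja, upavbi

The pattern is voicing of the final sound: -aja when the stem ends in a voiceless consonant (*fitdovih*, *zobaf*, *kunos*); -bi when the stem ends in a voiced consonant (*nanwukev*, *obun*); -uwu when the stem ends in a vowel (*bifheki*, *za*).
Since the final sound of *a* is /a/ (a vowel), it takes -uwu, giving *auwu*.
*dokih* — final sound /h/ (a voiceless consonant) → -aja → *dokihaja*.
*upav*: final sound = /v/, a voiced consonant → -bi → *upavbi*.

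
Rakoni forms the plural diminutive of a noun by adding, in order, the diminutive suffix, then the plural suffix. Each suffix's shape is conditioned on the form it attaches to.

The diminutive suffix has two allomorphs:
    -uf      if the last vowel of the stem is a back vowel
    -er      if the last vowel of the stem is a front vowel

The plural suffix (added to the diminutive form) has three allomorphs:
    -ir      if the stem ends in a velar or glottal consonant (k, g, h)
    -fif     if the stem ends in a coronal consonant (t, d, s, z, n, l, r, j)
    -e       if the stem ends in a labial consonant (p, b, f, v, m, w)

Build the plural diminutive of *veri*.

verierfif

The last vowel of *veri* is /i/, which is a front vowel, so the diminutive suffix is -er, giving *verier*.
Since the final consonant of the diminutive form *verier* is /r/ (coronal), it takes -fif, giving *verierfif*.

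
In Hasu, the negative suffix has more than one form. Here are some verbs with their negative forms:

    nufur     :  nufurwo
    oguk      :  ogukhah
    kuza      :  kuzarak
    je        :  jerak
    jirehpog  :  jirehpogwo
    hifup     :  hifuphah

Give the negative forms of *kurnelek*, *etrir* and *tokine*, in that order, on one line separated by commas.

The suffix is conditioned by the final sound: -hah when the stem ends in a voiceless consonant (*oguk*, *hifup*); -wo when the stem ends in a voiced consonant (*nufur*, *jirehpog*); -rak when the stem ends in a vowel (*kuza*, *je*).
*kurnelek* — final sound /k/ (a voiceless consonant) → -hah → *kurnelekhah*.
*etrir*: final sound = /r/, a voiced consonant → -wo → *etrirwo*.
The final sound of *tokine* is /e/, which is a vowel, so the suffix is -rak, giving *tokinerak*.

kurnelekhah, etrirwo, tokinerak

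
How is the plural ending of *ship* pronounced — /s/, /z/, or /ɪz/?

The stem *ship* ends in a voiceless non-sibilant consonant.
The plural suffix surfaces as /ɪz/ after sibilants, /s/ after other voiceless consonants, and /z/ after other voiced sounds.
So the plural -s on *ship* is pronounced /s/.

/s/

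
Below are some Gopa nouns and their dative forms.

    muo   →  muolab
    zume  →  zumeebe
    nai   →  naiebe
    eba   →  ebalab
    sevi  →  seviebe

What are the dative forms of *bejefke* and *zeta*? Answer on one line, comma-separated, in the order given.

Looking at the last vowel of each stem: -ebe when the last vowel of the stem is a front vowel (*zume*, *nai*, *sevi*); -lab when the last vowel of the stem is a back vowel (*muo*, *eba*).
*bejefke*: last vowel = /e/, a front vowel → -ebe → *bejefkeebe*.
*zeta* — last vowel /a/ (a back vowel) → -lab → *zetalab*.

bejefkeebe, zetalab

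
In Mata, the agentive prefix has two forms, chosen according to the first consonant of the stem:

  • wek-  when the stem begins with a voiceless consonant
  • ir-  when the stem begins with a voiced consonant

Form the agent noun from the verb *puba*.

*puba* — first consonant /p/ (voiceless) → wek- → *wekpuba*.

wekpuba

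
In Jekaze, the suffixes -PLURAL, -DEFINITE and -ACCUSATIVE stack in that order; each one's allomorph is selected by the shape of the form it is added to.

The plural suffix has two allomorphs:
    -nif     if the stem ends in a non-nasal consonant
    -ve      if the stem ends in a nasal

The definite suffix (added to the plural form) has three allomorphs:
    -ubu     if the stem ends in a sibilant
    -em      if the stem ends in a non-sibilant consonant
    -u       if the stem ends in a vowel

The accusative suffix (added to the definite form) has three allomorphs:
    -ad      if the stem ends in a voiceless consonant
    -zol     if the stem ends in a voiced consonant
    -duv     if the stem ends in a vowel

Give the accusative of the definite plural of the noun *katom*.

katomveuduv

Since the final consonant of *katom* is /m/ (a nasal), it takes -ve, giving *katomve*.
The plural form *katomve*: final sound = /e/, a vowel → -u → *katomveu*.
Since the final sound of the definite form *katomveu* is /u/ (a vowel), it takes -duv, giving *katomveuduv*.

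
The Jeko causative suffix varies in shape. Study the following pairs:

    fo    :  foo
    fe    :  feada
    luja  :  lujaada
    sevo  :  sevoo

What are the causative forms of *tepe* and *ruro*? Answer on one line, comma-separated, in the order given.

tepeada, ruroo

Looking at the last vowel of each stem: -o when the last vowel of the stem is a rounded vowel (*fo*, *sevo*); -ada when the last vowel of the stem is an unrounded vowel (*fe*, *luja*).
Since the last vowel of *tepe* is /e/ (an unrounded vowel), it takes -ada, giving *tepeada*.
The last vowel of *ruro* is /o/, which is a rounded vowel, so the suffix is -o, giving *ruroo*.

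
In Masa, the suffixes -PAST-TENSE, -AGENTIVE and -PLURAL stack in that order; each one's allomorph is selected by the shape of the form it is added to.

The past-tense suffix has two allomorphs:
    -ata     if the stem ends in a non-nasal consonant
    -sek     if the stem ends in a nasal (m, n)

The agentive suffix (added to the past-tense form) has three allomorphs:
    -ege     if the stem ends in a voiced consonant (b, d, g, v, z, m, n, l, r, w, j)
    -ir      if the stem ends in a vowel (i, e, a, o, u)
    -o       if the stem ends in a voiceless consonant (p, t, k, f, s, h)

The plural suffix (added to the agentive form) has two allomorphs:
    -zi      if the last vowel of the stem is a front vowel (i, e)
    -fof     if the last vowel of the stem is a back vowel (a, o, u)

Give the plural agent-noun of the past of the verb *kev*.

kevatairzi

Since the final consonant of *kev* is /v/ (non-nasal), it takes -ata, giving *kevata*.
The past-tense form *kevata*: final sound = /a/, a vowel → -ir → *kevatair*.
The agentive form *kevatair*: last vowel = /i/, a front vowel → -zi → *kevatairzi*.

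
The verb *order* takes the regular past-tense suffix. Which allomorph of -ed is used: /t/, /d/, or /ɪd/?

The stem *order* ends in a voiced sound other than /d/.
The -ed suffix is realized as /ɪd/ after /t, d/; as /t/ after other voiceless consonants; and as /d/ after other voiced sounds.
So -ed on *order* is pronounced /d/.

/d/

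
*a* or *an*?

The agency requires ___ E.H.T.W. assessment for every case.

The indefinite article is chosen by the initial *sound* of the following word, not its spelling.
The initialism *E.H.T.W.* is read letter by letter; the first letter, E, is pronounced /iː/, which begins with a vowel sound.
So the article is *an*: The agency requires an E.H.T.W. assessment for every case.

an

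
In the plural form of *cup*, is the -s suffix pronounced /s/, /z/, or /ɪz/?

/s/

The stem *cup* ends in a voiceless non-sibilant consonant.
The plural suffix surfaces as /ɪz/ after sibilants, /s/ after other voiceless consonants, and /z/ after other voiced sounds.
So the plural -s on *cup* is pronounced /s/.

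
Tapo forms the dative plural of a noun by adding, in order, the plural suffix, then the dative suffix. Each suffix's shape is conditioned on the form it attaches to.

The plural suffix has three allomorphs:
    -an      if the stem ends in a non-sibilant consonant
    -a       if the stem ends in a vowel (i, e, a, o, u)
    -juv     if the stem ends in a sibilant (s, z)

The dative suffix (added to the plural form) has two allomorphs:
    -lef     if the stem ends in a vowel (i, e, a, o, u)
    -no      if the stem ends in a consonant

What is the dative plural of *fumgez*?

fumgezjuvno

*fumgez* — final sound /z/ (a sibilant) → -juv → *fumgezjuv*.
The plural form *fumgezjuv* — final sound /v/ (a consonant) → -no → *fumgezjuvno*.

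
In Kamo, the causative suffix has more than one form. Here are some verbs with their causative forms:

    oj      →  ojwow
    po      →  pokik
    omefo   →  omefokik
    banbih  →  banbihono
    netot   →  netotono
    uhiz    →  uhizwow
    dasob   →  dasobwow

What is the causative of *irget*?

The suffix is conditioned by the final sound: -ono when the stem ends in a voiceless consonant (*banbih*, *netot*); -wow when the stem ends in a voiced consonant (*oj*, *uhiz*, *dasob*); -kik when the stem ends in a vowel (*po*, *omefo*).
Since the final sound of *irget* is /t/ (a voiceless consonant), it takes -ono, giving *irgetono*.

irgetono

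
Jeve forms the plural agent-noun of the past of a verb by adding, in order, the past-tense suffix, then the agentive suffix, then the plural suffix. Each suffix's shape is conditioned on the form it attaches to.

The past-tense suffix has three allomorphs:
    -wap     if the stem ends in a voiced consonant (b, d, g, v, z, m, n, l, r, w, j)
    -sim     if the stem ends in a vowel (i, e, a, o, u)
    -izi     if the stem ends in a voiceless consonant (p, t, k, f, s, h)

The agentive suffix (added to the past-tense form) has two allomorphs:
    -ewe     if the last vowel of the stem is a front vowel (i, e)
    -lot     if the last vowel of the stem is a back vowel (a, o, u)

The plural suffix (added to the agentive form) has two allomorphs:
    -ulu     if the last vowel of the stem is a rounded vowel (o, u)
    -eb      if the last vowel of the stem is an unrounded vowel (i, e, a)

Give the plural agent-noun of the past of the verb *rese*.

resesimeweeb

The final sound of *rese* is /e/, which is a vowel, so the past-tense suffix is -sim, giving *resesim*.
The past-tense form *resesim*: last vowel = /i/, a front vowel → -ewe → *resesimewe*.
The agentive form *resesimewe*: last vowel = /e/, an unrounded vowel → -eb → *resesimeweeb*.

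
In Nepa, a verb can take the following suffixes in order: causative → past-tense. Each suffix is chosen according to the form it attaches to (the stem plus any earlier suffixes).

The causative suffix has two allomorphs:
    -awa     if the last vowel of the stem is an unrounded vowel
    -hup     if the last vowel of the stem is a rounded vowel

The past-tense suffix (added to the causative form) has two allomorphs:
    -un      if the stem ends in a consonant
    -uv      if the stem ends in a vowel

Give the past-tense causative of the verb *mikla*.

Since the last vowel of *mikla* is /a/ (an unrounded vowel), it takes -awa, giving *miklaawa*.
Since the final sound of the causative form *miklaawa* is /a/ (a vowel), it takes -uv, giving *miklaawauv*.

miklaawauv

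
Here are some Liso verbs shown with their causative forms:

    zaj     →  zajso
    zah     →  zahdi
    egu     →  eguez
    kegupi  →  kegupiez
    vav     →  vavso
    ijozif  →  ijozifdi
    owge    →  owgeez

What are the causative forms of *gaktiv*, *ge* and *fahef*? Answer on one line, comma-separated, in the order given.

gaktivso, geez, fahefdi

The alternation tracks the final sound of the stem — -di when the stem ends in a voiceless consonant (*zah*, *ijozif*); -so when the stem ends in a voiced consonant (*zaj*, *vav*); -ez when the stem ends in a vowel (*egu*, *kegupi*, *owge*).
Since the final sound of *gaktiv* is /v/ (a voiced consonant), it takes -so, giving *gaktivso*.
The final sound of *ge* is /e/, which is a vowel, so the suffix is -ez, giving *geez*.
*fahef* — final sound /f/ (a voiceless consonant) → -di → *fahefdi*.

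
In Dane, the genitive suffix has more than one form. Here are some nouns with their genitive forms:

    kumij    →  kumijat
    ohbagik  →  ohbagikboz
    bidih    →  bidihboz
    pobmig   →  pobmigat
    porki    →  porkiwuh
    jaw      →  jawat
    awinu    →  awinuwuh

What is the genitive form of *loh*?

The pattern is voicing of the final sound: -boz when the stem ends in a voiceless consonant (*ohbagik*, *bidih*); -at when the stem ends in a voiced consonant (*kumij*, *pobmig*, *jaw*); -wuh when the stem ends in a vowel (*porki*, *awinu*).
The final sound of *loh* is /h/, which is a voiceless consonant, so the suffix is -boz, giving *lohboz*.

lohboz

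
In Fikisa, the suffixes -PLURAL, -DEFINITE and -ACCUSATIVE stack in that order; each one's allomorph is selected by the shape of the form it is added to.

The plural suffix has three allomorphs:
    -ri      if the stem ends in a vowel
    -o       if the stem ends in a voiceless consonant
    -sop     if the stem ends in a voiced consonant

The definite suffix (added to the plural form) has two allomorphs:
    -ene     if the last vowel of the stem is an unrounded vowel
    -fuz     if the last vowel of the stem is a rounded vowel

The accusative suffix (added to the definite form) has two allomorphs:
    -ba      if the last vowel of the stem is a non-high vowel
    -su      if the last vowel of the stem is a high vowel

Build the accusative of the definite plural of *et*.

*et* — final sound /t/ (a voiceless consonant) → -o → *eto*.
The last vowel of the plural form *eto* is /o/, which is a rounded vowel, so the definite suffix is -fuz, giving *etofuz*.
Since the last vowel of the definite form *etofuz* is /u/ (a high vowel), it takes -su, giving *etofuzsu*.

etofuzsu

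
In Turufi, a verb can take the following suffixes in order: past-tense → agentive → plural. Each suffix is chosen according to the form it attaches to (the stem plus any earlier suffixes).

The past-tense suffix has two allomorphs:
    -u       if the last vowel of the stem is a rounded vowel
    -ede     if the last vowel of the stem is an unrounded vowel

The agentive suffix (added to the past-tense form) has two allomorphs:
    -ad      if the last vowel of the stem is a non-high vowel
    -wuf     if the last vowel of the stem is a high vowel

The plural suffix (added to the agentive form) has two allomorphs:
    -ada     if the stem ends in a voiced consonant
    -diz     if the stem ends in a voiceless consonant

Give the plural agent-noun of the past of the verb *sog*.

*sog* — last vowel /o/ (a rounded vowel) → -u → *sogu*.
Since the last vowel of the past-tense form *sogu* is /u/ (a high vowel), it takes -wuf, giving *soguwuf*.
The agentive form *soguwuf*: final consonant = /f/, voiceless → -diz → *soguwufdiz*.

soguwufdiz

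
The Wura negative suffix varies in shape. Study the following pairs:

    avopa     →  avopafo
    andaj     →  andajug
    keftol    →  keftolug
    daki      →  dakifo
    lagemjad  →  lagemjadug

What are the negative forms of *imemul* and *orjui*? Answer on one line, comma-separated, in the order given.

The alternation tracks the final sound of the stem — -ug when the stem ends in a consonant (*andaj*, *keftol*, *lagemjad*); -fo when the stem ends in a vowel (*avopa*, *daki*).
*imemul*: final sound = /l/, a consonant → -ug → *imemulug*.
*orjui* — final sound /i/ (a vowel) → -fo → *orjuifo*.

imemulug, orjuifo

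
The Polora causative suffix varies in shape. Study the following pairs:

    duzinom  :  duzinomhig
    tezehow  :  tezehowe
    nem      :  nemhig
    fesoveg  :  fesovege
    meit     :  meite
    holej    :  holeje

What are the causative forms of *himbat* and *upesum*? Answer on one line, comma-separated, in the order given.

Looking at the final consonant of each stem: -hig when the stem ends in a nasal (*duzinom*, *nem*); -e when the stem ends in a non-nasal consonant (*tezehow*, *fesoveg*, *meit*, *holej*).
*himbat* — final consonant /t/ (non-nasal) → -e → *himbate*.
*upesum* — final consonant /m/ (a nasal) → -hig → *upesumhig*.

himbate, upesumhig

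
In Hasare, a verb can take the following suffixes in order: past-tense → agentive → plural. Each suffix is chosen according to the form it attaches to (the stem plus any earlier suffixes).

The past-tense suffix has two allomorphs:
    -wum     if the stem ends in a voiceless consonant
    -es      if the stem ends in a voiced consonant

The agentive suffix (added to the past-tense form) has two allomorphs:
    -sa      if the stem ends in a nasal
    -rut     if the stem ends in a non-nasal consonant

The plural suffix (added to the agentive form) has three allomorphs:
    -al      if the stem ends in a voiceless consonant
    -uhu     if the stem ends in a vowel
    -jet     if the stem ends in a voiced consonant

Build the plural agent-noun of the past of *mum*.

mumesrutal

Since the final consonant of *mum* is /m/ (voiced), it takes -es, giving *mumes*.
The past-tense form *mumes*: final consonant = /s/, non-nasal → -rut → *mumesrut*.
The agentive form *mumesrut* — final sound /t/ (a voiceless consonant) → -al → *mumesrutal*.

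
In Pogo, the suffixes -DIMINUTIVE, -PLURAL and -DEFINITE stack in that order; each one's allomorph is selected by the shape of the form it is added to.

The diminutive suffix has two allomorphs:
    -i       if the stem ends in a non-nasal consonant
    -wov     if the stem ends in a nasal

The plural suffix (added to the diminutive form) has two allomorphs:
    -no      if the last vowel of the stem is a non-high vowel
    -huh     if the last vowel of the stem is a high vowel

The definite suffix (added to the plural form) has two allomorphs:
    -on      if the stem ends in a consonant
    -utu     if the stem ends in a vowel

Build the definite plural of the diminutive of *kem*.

kemwovnoutu

Since the final consonant of *kem* is /m/ (a nasal), it takes -wov, giving *kemwov*.
The diminutive form *kemwov* — last vowel /o/ (a non-high vowel) → -no → *kemwovno*.
The final sound of the plural form *kemwovno* is /o/, which is a vowel, so the definite suffix is -utu, giving *kemwovnoutu*.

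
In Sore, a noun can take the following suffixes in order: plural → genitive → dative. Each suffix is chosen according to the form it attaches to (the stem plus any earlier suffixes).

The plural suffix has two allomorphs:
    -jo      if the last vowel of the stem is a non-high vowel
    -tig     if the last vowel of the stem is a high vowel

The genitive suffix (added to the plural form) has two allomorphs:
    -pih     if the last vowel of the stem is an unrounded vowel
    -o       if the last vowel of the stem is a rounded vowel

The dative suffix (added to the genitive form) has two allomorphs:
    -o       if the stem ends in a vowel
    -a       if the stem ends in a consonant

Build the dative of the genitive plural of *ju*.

*ju*: last vowel = /u/, a high vowel → -tig → *jutig*.
The plural form *jutig*: last vowel = /i/, an unrounded vowel → -pih → *jutigpih*.
The genitive form *jutigpih*: final sound = /h/, a consonant → -a → *jutigpiha*.

jutigpiha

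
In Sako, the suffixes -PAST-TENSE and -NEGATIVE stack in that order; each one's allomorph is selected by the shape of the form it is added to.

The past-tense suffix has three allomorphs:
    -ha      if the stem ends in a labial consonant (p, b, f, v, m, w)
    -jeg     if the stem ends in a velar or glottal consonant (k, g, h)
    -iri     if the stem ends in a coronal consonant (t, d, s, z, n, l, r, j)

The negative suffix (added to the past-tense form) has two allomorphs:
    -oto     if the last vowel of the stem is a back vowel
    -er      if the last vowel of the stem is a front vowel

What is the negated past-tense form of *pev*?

Since the final consonant of *pev* is /v/ (labial), it takes -ha, giving *pevha*.
The last vowel of the past-tense form *pevha* is /a/, which is a back vowel, so the negative suffix is -oto, giving *pevhaoto*.

pevhaoto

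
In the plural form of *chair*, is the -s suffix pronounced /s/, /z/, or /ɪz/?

The stem *chair* ends in a voiced non-sibilant sound.
The plural suffix surfaces as /ɪz/ after sibilants, /s/ after other voiceless consonants, and /z/ after other voiced sounds.
So the plural -s on *chair* is pronounced /z/.

/z/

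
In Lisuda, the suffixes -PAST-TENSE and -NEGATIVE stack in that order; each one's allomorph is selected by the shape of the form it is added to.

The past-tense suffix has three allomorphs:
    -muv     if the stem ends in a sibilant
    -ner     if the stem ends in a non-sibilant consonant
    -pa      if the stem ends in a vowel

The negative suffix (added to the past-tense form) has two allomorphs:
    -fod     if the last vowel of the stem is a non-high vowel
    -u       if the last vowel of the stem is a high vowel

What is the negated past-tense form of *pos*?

*pos* — final sound /s/ (a sibilant) → -muv → *posmuv*.
The last vowel of the past-tense form *posmuv* is /u/, which is a high vowel, so the negative suffix is -u, giving *posmuvu*.

posmuvu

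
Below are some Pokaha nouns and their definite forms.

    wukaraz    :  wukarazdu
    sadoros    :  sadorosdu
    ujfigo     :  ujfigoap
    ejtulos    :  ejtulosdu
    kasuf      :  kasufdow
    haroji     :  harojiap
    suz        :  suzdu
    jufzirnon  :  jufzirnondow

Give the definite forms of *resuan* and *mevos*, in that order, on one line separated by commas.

resuandow, mevosdu

The alternation tracks the final sound of the stem — -du when the stem ends in a sibilant (*wukaraz*, *sadoros*, *ejtulos*, *suz*); -dow when the stem ends in a non-sibilant consonant (*kasuf*, *jufzirnon*); -ap when the stem ends in a vowel (*ujfigo*, *haroji*).
*resuan*: final sound = /n/, a non-sibilant consonant → -dow → *resuandow*.
*mevos*: final sound = /s/, a sibilant → -du → *mevosdu*.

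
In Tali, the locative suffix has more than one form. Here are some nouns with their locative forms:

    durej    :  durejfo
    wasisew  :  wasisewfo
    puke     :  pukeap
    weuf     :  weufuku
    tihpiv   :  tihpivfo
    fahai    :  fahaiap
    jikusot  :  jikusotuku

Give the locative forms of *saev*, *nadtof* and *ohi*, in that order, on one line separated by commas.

saevfo, nadtofuku, ohiap

Looking at the final sound of each stem: -uku when the stem ends in a voiceless consonant (*weuf*, *jikusot*); -fo when the stem ends in a voiced consonant (*durej*, *wasisew*, *tihpiv*); -ap when the stem ends in a vowel (*puke*, *fahai*).
Since the final sound of *saev* is /v/ (a voiced consonant), it takes -fo, giving *saevfo*.
*nadtof* — final sound /f/ (a voiceless consonant) → -uku → *nadtofuku*.
The final sound of *ohi* is /i/, which is a vowel, so the suffix is -ap, giving *ohiap*.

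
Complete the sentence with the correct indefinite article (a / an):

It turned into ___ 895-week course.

an

The indefinite article is chosen by the initial *sound* of the following word, not its spelling.
The number *895* is spoken "eight hundred …", beginning with /eɪt/ — a vowel sound.
So the article is *an*: It turned into an 895-week course.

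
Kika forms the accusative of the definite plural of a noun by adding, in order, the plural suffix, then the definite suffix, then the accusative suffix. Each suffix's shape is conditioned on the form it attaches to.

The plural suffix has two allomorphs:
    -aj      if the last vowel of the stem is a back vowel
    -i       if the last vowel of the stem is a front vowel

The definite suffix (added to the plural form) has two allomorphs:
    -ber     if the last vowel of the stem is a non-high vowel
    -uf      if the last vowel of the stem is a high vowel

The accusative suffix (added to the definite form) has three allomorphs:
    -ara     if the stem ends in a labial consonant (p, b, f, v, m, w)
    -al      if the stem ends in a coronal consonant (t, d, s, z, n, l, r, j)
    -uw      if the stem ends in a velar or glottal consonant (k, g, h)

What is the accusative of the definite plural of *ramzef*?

*ramzef* — last vowel /e/ (a front vowel) → -i → *ramzefi*.
The last vowel of the plural form *ramzefi* is /i/, which is a high vowel, so the definite suffix is -uf, giving *ramzefiuf*.
The definite form *ramzefiuf* — final consonant /f/ (labial) → -ara → *ramzefiufara*.

ramzefiufara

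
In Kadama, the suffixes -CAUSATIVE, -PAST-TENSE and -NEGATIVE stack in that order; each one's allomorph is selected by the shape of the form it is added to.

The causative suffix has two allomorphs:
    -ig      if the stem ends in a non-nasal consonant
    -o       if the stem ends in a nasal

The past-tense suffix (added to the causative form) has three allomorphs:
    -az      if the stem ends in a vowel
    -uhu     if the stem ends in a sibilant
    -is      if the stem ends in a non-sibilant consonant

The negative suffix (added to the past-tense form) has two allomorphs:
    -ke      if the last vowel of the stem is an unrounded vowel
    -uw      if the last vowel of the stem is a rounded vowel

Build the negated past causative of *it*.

itigiske

*it* — final consonant /t/ (non-nasal) → -ig → *itig*.
The final sound of the causative form *itig* is /g/, which is a non-sibilant consonant, so the past-tense suffix is -is, giving *itigis*.
The past-tense form *itigis* — last vowel /i/ (an unrounded vowel) → -ke → *itigiske*.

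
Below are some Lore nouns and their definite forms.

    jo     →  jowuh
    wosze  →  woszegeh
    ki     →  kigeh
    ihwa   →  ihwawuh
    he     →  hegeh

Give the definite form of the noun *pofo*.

The pattern is front/back vowel harmony: -geh when the last vowel of the stem is a front vowel (*wosze*, *ki*, *he*); -wuh when the last vowel of the stem is a back vowel (*jo*, *ihwa*).
Since the last vowel of *pofo* is /o/ (a back vowel), it takes -wuh, giving *pofowuh*.

pofowuh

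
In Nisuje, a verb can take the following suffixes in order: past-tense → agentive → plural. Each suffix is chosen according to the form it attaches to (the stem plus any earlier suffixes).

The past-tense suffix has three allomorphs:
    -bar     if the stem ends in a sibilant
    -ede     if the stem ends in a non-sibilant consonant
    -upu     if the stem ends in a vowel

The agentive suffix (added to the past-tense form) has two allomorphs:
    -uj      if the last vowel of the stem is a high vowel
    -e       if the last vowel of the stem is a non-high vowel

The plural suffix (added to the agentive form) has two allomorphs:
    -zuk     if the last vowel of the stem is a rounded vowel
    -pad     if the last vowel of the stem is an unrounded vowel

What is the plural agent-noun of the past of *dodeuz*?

dodeuzbarepad

*dodeuz*: final sound = /z/, a sibilant → -bar → *dodeuzbar*.
Since the last vowel of the past-tense form *dodeuzbar* is /a/ (a non-high vowel), it takes -e, giving *dodeuzbare*.
The last vowel of the agentive form *dodeuzbare* is /e/, which is an unrounded vowel, so the plural suffix is -pad, giving *dodeuzbarepad*.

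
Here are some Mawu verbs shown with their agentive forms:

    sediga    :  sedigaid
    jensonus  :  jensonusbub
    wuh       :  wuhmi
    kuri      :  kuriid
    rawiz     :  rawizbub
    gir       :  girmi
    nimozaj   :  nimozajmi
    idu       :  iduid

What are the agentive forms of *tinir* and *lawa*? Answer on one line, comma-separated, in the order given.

tinirmi, lawaid

The alternation tracks the final sound of the stem — -bub when the stem ends in a sibilant (*jensonus*, *rawiz*); -mi when the stem ends in a non-sibilant consonant (*wuh*, *gir*, *nimozaj*); -id when the stem ends in a vowel (*sediga*, *kuri*, *idu*).
*tinir*: final sound = /r/, a non-sibilant consonant → -mi → *tinirmi*.
*lawa* — final sound /a/ (a vowel) → -id → *lawaid*.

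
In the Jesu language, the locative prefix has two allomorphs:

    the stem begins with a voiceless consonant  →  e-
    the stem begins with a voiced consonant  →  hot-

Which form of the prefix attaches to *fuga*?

e-

*fuga*: first consonant = /f/, voiceless → e-.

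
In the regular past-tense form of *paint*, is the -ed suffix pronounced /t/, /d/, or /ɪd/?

The stem *paint* ends in /t/ or /d/.
The -ed suffix is realized as /ɪd/ after /t, d/; as /t/ after other voiceless consonants; and as /d/ after other voiced sounds.
So -ed on *paint* is pronounced /ɪd/.

/ɪd/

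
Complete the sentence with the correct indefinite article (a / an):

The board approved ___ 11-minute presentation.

The indefinite article is chosen by the initial *sound* of the following word, not its spelling.
The number *11* is spoken "eleven", beginning with /ɪˈlɛvən/ — a vowel sound.
So the article is *an*: The board approved an 11-minute presentation.

an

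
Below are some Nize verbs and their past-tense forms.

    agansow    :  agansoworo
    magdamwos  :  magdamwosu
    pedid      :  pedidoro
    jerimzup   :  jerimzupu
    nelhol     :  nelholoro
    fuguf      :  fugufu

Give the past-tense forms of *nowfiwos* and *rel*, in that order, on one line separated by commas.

nowfiwosu, reloro

The suffix is conditioned by the final consonant: -u when the stem ends in a voiceless consonant (*magdamwos*, *jerimzup*, *fuguf*); -oro when the stem ends in a voiced consonant (*agansow*, *pedid*, *nelhol*).
The final consonant of *nowfiwos* is /s/, which is voiceless, so the suffix is -u, giving *nowfiwosu*.
Since the final consonant of *rel* is /l/ (voiced), it takes -oro, giving *reloro*.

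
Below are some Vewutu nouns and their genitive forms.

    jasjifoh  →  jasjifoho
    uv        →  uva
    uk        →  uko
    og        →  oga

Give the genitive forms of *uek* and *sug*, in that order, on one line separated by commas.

The suffix is conditioned by the final consonant: -o when the stem ends in a voiceless consonant (*jasjifoh*, *uk*); -a when the stem ends in a voiced consonant (*uv*, *og*).
The final consonant of *uek* is /k/, which is voiceless, so the suffix is -o, giving *ueko*.
*sug*: final consonant = /g/, voiced → -a → *suga*.

ueko, suga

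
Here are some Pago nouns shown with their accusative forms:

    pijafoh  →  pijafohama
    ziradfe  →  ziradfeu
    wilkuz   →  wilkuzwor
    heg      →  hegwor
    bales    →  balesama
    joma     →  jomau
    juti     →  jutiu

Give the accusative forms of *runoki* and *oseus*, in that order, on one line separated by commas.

runokiu, oseusama

The alternation tracks the final sound of the stem — -ama when the stem ends in a voiceless consonant (*pijafoh*, *bales*); -wor when the stem ends in a voiced consonant (*wilkuz*, *heg*); -u when the stem ends in a vowel (*ziradfe*, *joma*, *juti*).
*runoki* — final sound /i/ (a vowel) → -u → *runokiu*.
*oseus*: final sound = /s/, a voiceless consonant → -ama → *oseusama*.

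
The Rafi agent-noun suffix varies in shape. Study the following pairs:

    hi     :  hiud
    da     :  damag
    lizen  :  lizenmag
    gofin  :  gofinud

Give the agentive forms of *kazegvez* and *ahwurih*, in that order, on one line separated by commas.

kazegvezmag, ahwurihud

The pattern is height harmony: -ud when the last vowel of the stem is a high vowel (*hi*, *gofin*); -mag when the last vowel of the stem is a non-high vowel (*da*, *lizen*).
*kazegvez* — last vowel /e/ (a non-high vowel) → -mag → *kazegvezmag*.
The last vowel of *ahwurih* is /i/, which is a high vowel, so the suffix is -ud, giving *ahwurihud*.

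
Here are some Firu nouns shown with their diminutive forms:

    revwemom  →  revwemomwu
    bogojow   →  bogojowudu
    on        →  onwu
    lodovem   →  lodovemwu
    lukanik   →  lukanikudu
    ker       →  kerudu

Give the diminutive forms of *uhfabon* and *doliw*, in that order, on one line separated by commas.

The suffix is conditioned by the final consonant: -wu when the stem ends in a nasal (*revwemom*, *on*, *lodovem*); -udu when the stem ends in a non-nasal consonant (*bogojow*, *lukanik*, *ker*).
Since the final consonant of *uhfabon* is /n/ (a nasal), it takes -wu, giving *uhfabonwu*.
The final consonant of *doliw* is /w/, which is non-nasal, so the suffix is -udu, giving *doliwudu*.

uhfabonwu, doliwudu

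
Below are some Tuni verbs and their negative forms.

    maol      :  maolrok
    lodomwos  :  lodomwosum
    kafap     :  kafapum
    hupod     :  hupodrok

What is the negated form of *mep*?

The suffix is conditioned by the final consonant: -um when the stem ends in a voiceless consonant (*lodomwos*, *kafap*); -rok when the stem ends in a voiced consonant (*maol*, *hupod*).
Since the final consonant of *mep* is /p/ (voiceless), it takes -um, giving *mepum*.

mepum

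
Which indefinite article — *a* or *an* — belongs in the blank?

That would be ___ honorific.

The indefinite article is chosen by the initial *sound* of the following word, not its spelling.
*honorific* begins with the sound /ɒ/ (silent h) — a vowel sound.
So the article is *an*: That would be an honorific.

an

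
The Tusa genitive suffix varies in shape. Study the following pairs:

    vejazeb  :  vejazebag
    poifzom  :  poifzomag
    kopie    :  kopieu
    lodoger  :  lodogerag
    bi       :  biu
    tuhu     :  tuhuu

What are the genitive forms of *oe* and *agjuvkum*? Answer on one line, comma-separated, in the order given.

The suffix is conditioned by the final sound: -ag when the stem ends in a consonant (*vejazeb*, *poifzom*, *lodoger*); -u when the stem ends in a vowel (*kopie*, *bi*, *tuhu*).
*oe* — final sound /e/ (a vowel) → -u → *oeu*.
The final sound of *agjuvkum* is /m/, which is a consonant, so the suffix is -ag, giving *agjuvkumag*.

oeu, agjuvkumag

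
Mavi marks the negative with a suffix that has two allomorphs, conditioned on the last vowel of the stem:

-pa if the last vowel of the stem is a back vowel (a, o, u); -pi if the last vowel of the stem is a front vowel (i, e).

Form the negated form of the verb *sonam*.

sonampa

*sonam*: last vowel = /a/, a back vowel → -pa → *sonampa*.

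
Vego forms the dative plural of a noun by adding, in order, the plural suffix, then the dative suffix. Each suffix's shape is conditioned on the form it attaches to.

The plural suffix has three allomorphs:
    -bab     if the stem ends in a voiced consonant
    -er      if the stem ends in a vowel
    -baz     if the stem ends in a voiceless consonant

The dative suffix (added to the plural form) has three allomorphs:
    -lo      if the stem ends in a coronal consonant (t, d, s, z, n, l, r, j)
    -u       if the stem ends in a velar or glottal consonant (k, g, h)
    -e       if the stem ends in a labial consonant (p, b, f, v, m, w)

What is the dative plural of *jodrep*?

jodrepbazlo

The final sound of *jodrep* is /p/, which is a voiceless consonant, so the plural suffix is -baz, giving *jodrepbaz*.
The plural form *jodrepbaz* — final consonant /z/ (coronal) → -lo → *jodrepbazlo*.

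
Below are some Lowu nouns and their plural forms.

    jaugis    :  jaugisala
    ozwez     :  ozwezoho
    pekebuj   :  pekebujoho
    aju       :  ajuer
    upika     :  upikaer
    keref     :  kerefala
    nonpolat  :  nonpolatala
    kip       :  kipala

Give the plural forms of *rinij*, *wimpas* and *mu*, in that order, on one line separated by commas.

rinijoho, wimpasala, muer

Looking at the final sound of each stem: -ala when the stem ends in a voiceless consonant (*jaugis*, *keref*, *nonpolat*, *kip*); -oho when the stem ends in a voiced consonant (*ozwez*, *pekebuj*); -er when the stem ends in a vowel (*aju*, *upika*).
*rinij* — final sound /j/ (a voiced consonant) → -oho → *rinijoho*.
*wimpas* — final sound /s/ (a voiceless consonant) → -ala → *wimpasala*.
*mu*: final sound = /u/, a vowel → -er → *muer*.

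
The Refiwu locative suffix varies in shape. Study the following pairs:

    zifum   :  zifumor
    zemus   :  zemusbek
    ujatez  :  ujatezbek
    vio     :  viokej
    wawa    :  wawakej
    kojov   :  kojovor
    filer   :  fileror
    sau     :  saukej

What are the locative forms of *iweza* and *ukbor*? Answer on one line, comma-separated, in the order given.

The alternation tracks the final sound of the stem — -bek when the stem ends in a sibilant (*zemus*, *ujatez*); -or when the stem ends in a non-sibilant consonant (*zifum*, *kojov*, *filer*); -kej when the stem ends in a vowel (*vio*, *wawa*, *sau*).
*iweza*: final sound = /a/, a vowel → -kej → *iwezakej*.
*ukbor*: final sound = /r/, a non-sibilant consonant → -or → *ukboror*.

iwezakej, ukboror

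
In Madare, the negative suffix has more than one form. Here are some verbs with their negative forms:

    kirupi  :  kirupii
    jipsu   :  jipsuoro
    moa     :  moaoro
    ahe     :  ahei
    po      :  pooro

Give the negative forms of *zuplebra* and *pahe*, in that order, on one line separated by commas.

The pattern is front/back vowel harmony: -i when the last vowel of the stem is a front vowel (*kirupi*, *ahe*); -oro when the last vowel of the stem is a back vowel (*jipsu*, *moa*, *po*).
Since the last vowel of *zuplebra* is /a/ (a back vowel), it takes -oro, giving *zuplebraoro*.
The last vowel of *pahe* is /e/, which is a front vowel, so the suffix is -i, giving *pahei*.

zuplebraoro, pahei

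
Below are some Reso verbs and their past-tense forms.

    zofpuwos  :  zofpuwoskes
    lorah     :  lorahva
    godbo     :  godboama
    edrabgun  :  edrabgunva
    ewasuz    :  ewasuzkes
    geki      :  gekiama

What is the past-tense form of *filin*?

filinva

Looking at the final sound of each stem: -kes when the stem ends in a sibilant (*zofpuwos*, *ewasuz*); -va when the stem ends in a non-sibilant consonant (*lorah*, *edrabgun*); -ama when the stem ends in a vowel (*godbo*, *geki*).
The final sound of *filin* is /n/, which is a non-sibilant consonant, so the suffix is -va, giving *filinva*.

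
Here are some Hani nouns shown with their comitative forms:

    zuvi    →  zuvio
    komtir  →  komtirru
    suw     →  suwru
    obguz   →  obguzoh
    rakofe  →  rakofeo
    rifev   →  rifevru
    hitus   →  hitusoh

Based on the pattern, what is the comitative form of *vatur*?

vaturru

The suffix is conditioned by the final sound: -oh when the stem ends in a sibilant (*obguz*, *hitus*); -ru when the stem ends in a non-sibilant consonant (*komtir*, *suw*, *rifev*); -o when the stem ends in a vowel (*zuvi*, *rakofe*).
The final sound of *vatur* is /r/, which is a non-sibilant consonant, so the suffix is -ru, giving *vaturru*.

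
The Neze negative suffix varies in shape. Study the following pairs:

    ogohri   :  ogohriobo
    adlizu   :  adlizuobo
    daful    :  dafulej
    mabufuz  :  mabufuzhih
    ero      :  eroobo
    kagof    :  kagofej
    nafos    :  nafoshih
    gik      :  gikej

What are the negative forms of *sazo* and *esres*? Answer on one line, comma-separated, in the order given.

The pattern is sibilance of the final sound: -hih when the stem ends in a sibilant (*mabufuz*, *nafos*); -ej when the stem ends in a non-sibilant consonant (*daful*, *kagof*, *gik*); -obo when the stem ends in a vowel (*ogohri*, *adlizu*, *ero*).
*sazo*: final sound = /o/, a vowel → -obo → *sazoobo*.
*esres*: final sound = /s/, a sibilant → -hih → *esreshih*.

sazoobo, esreshih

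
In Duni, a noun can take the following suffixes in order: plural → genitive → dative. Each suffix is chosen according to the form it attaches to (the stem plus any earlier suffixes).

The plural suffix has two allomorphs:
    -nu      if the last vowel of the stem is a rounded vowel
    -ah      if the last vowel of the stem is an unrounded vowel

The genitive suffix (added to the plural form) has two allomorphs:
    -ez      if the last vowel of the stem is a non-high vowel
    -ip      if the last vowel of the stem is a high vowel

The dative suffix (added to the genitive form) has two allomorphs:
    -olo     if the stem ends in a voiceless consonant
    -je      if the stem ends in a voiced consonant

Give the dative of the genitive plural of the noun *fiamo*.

*fiamo* — last vowel /o/ (a rounded vowel) → -nu → *fiamonu*.
Since the last vowel of the plural form *fiamonu* is /u/ (a high vowel), it takes -ip, giving *fiamonuip*.
The genitive form *fiamonuip*: final consonant = /p/, voiceless → -olo → *fiamonuipolo*.

fiamonuipolo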